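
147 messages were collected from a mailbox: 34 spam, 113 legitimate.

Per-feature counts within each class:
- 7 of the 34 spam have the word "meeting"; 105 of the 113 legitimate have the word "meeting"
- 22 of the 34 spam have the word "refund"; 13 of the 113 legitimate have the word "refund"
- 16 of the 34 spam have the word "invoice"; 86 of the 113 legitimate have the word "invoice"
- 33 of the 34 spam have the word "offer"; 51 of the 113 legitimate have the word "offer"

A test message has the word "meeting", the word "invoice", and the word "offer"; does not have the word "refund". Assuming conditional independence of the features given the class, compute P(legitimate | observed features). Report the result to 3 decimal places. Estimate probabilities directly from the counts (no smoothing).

spam: (34/147) × (7/34) × (12/34) × (16/34) × (33/34) ≈ 0.00767643
legitimate: (113/147) × (105/113) × (100/113) × (86/113) × (51/113) ≈ 0.217123
P(legitimate | x) = 0.217123 / 0.22479943 ≈ 0.966

0.966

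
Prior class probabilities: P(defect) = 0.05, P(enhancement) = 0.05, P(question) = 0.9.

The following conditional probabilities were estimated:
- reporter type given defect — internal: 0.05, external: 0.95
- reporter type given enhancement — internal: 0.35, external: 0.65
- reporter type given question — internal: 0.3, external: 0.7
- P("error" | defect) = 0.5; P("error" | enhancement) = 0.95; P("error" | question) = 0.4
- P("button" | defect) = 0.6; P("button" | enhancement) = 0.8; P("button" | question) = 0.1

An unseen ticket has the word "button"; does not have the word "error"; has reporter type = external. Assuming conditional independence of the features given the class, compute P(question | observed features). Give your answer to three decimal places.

0.709

defect: 0.05 × 0.95 × (1−0.5) × 0.6 = 0.01425
enhancement: 0.05 × 0.65 × (1−0.95) × 0.8 = 0.0013
question: 0.9 × 0.7 × (1−0.4) × 0.1 = 0.0378
P(question | x) = 0.0378 / 0.05335 ≈ 0.709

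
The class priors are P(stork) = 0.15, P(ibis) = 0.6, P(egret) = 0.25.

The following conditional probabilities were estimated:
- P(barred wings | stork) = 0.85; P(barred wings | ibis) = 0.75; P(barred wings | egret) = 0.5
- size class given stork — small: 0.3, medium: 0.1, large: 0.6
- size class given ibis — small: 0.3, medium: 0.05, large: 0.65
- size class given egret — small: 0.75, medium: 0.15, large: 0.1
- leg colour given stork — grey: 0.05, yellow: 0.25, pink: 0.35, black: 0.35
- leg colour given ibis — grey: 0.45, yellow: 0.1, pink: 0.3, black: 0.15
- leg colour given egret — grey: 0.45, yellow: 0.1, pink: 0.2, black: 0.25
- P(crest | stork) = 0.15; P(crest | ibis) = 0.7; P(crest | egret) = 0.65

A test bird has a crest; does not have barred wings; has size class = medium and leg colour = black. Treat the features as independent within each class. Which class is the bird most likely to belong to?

egret

stork: 0.15 × (1−0.85) × 0.1 × 0.35 × 0.15 = 0.000118125
ibis: 0.6 × (1−0.75) × 0.05 × 0.15 × 0.7 = 0.0007875
egret: 0.25 × (1−0.5) × 0.15 × 0.25 × 0.65 = 0.003046875
Highest score → egret.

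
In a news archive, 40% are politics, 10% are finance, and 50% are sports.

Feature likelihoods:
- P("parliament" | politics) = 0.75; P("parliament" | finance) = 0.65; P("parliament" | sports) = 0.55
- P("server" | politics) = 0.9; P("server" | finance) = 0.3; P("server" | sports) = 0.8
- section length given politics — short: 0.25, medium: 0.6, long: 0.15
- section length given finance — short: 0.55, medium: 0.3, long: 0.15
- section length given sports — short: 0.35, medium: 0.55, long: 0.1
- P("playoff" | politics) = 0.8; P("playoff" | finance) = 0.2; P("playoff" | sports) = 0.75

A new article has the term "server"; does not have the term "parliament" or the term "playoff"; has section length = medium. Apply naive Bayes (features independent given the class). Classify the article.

sports

politics: 0.4 × (1−0.75) × 0.9 × 0.6 × (1−0.8) = 0.0108
finance: 0.1 × (1−0.65) × 0.3 × 0.3 × (1−0.2) = 0.00252
sports: 0.5 × (1−0.55) × 0.8 × 0.55 × (1−0.75) = 0.02475
Highest score → sports.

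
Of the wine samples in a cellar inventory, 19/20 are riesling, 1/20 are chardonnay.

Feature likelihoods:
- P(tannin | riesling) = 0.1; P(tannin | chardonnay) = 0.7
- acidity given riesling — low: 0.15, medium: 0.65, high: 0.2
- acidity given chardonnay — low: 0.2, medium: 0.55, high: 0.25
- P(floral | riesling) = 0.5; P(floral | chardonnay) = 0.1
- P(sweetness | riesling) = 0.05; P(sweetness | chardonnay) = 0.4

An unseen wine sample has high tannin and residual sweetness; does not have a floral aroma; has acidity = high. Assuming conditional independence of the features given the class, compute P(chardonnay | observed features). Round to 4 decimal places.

riesling: 0.95 × 0.1 × 0.2 × (1−0.5) × 0.05 = 0.000475
chardonnay: 0.05 × 0.7 × 0.25 × (1−0.1) × 0.4 = 0.00315
P(chardonnay | x) = 0.00315 / 0.003625 ≈ 0.8690

0.8690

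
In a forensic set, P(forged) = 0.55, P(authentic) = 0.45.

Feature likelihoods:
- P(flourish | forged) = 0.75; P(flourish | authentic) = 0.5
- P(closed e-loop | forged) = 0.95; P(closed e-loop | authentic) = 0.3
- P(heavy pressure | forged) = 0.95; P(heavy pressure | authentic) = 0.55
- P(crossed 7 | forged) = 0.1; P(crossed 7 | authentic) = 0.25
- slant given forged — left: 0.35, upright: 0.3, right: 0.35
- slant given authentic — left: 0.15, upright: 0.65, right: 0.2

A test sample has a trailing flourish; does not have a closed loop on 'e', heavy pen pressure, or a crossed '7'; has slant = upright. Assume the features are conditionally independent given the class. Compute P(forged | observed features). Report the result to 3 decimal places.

forged: 0.55 × 0.75 × (1−0.95) × (1−0.95) × (1−0.1) × 0.3 = 0.0002784375
authentic: 0.45 × 0.5 × (1−0.3) × (1−0.55) × (1−0.25) × 0.65 = 0.0345515625
P(forged | x) = 0.0002784375 / 0.03483 ≈ 0.008

0.008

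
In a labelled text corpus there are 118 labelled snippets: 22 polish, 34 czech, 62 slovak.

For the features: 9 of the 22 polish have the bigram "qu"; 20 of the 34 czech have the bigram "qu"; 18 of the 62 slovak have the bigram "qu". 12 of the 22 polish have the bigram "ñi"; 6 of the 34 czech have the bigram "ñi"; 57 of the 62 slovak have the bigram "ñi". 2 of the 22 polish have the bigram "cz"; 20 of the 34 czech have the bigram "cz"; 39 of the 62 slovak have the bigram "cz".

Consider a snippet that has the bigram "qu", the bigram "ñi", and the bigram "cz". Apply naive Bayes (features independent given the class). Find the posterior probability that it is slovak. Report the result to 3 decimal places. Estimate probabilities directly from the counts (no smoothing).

0.805

polish: (22/118) × (9/22) × (12/22) × (2/22) ≈ 0.00378204
czech: (34/118) × (20/34) × (6/34) × (20/34) ≈ 0.0175943
slovak: (62/118) × (18/62) × (57/62) × (39/62) ≈ 0.0882158
P(slovak | x) = 0.0882158 / 0.10959214 ≈ 0.805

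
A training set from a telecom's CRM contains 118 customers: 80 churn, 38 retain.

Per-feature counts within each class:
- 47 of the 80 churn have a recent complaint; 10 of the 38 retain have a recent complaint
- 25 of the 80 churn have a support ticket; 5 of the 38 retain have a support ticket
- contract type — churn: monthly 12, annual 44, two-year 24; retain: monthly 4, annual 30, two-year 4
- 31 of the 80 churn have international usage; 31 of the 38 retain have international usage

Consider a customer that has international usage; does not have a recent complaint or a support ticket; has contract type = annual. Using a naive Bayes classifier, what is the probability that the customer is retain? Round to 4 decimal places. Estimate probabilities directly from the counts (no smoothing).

churn: (80/118) × (33/80) × (55/80) × (44/80) × (31/80) ≈ 0.0409769
retain: (38/118) × (28/38) × (33/38) × (30/38) × (31/38) ≈ 0.132716
P(retain | x) = 0.132716 / 0.1736929 ≈ 0.7641

0.7641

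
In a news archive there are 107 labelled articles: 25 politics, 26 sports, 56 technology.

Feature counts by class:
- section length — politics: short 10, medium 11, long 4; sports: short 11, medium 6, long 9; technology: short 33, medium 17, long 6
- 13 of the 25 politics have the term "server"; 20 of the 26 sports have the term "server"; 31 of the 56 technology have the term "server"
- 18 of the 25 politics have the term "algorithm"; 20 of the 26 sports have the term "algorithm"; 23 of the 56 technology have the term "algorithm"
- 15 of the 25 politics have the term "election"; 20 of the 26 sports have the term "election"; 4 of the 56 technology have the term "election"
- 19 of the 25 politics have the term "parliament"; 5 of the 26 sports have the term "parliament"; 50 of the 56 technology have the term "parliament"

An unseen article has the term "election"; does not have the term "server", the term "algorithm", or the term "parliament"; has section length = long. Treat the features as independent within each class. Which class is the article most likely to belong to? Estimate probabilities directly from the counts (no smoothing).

sports

politics: (25/107) × (4/25) × (12/25) × (7/25) × (15/25) × (6/25) ≈ 0.000723499
sports: (26/107) × (9/26) × (6/26) × (6/26) × (20/26) × (21/26) ≈ 0.00278303
technology: (56/107) × (6/56) × (25/56) × (33/56) × (4/56) × (6/56) ≈ 0.000112897
Highest score → sports.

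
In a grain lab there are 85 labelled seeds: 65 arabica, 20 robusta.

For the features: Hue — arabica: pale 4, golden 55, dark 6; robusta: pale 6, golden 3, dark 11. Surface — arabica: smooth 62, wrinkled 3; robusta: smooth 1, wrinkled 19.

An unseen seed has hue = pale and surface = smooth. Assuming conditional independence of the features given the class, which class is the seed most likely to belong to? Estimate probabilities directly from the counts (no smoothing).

arabica: (65/85) × (4/65) × (62/65) ≈ 0.0448869
robusta: (20/85) × (6/20) × (1/20) ≈ 0.00352941
Highest score → arabica.

arabica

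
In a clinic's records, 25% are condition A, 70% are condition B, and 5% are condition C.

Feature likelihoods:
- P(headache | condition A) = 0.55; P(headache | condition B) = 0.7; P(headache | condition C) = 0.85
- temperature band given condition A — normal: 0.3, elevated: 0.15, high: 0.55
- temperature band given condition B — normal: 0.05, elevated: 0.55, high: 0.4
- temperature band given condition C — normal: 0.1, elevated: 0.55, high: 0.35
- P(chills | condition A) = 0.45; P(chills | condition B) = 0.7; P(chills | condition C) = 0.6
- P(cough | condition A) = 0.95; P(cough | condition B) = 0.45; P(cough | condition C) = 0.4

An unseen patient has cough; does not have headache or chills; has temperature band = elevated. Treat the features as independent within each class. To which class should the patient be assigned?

condition B

condition A: 0.25 × (1−0.55) × 0.15 × (1−0.45) × 0.95 = 0.0088171875
condition B: 0.7 × (1−0.7) × 0.55 × (1−0.7) × 0.45 = 0.0155925
condition C: 0.05 × (1−0.85) × 0.55 × (1−0.6) × 0.4 = 0.00066
Highest score → condition B.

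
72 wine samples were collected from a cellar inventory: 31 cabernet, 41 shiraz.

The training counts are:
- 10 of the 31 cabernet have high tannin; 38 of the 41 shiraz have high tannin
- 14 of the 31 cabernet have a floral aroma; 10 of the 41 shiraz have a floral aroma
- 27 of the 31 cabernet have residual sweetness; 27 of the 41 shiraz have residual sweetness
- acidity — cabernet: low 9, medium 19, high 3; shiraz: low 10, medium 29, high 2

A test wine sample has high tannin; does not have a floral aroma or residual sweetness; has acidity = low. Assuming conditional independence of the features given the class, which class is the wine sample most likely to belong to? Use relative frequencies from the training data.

cabernet: (31/72) × (10/31) × (17/31) × (4/31) × (9/31) ≈ 0.00285321
shiraz: (41/72) × (38/41) × (31/41) × (14/41) × (10/41) ≈ 0.0332345
Highest score → shiraz.

shiraz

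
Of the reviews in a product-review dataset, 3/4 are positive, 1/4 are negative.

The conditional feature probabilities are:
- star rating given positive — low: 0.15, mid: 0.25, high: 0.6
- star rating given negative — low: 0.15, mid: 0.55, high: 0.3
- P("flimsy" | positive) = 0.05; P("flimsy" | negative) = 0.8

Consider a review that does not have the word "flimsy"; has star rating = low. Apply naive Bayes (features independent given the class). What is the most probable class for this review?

positive

positive: 0.75 × 0.15 × (1−0.05) = 0.106875
negative: 0.25 × 0.15 × (1−0.8) = 0.0075
Highest score → positive.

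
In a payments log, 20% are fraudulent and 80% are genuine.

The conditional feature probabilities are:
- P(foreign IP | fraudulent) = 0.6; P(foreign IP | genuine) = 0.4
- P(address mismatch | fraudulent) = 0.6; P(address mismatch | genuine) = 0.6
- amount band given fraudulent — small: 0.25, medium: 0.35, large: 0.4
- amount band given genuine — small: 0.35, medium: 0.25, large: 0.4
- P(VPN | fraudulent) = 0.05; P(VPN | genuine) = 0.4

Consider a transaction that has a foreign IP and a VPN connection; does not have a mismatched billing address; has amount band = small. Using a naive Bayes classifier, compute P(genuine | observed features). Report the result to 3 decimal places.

0.968

fraudulent: 0.2 × 0.6 × (1−0.6) × 0.25 × 0.05 = 0.0006
genuine: 0.8 × 0.4 × (1−0.6) × 0.35 × 0.4 = 0.01792
P(genuine | x) = 0.01792 / 0.01852 ≈ 0.968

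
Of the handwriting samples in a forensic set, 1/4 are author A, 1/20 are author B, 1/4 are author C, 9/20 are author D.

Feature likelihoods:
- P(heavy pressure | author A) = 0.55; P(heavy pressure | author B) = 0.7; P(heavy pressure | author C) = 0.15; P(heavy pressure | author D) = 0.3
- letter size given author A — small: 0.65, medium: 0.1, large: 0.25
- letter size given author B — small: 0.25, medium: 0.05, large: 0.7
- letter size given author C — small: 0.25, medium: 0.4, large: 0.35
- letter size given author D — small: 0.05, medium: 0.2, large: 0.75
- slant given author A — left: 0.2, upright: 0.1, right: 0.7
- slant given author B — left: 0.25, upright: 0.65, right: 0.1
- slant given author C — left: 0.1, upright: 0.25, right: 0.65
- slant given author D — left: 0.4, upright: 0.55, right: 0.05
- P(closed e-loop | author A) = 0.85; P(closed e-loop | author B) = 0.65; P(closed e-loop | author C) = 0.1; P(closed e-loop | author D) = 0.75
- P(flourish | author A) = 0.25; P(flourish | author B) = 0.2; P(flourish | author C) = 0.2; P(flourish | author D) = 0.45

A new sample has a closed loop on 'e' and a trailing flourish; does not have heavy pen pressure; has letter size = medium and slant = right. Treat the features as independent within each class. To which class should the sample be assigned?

author A

author A: 0.25 × (1−0.55) × 0.1 × 0.7 × 0.85 × 0.25 = 0.0016734375
author B: 0.05 × (1−0.7) × 0.05 × 0.1 × 0.65 × 0.2 = 0.00000975
author C: 0.25 × (1−0.15) × 0.4 × 0.65 × 0.1 × 0.2 = 0.001105
author D: 0.45 × (1−0.3) × 0.2 × 0.05 × 0.75 × 0.45 = 0.001063125
Highest score → author A.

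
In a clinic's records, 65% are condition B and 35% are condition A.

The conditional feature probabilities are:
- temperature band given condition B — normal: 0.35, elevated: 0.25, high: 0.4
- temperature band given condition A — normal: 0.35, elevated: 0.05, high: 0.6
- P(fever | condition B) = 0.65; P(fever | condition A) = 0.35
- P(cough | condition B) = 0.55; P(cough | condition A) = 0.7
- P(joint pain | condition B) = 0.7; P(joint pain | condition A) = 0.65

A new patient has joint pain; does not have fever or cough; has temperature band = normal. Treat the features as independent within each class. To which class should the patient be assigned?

condition B: 0.65 × 0.35 × (1−0.65) × (1−0.55) × 0.7 = 0.025081875
condition A: 0.35 × 0.35 × (1−0.35) × (1−0.7) × 0.65 = 0.015526875
Highest score → condition B.

condition B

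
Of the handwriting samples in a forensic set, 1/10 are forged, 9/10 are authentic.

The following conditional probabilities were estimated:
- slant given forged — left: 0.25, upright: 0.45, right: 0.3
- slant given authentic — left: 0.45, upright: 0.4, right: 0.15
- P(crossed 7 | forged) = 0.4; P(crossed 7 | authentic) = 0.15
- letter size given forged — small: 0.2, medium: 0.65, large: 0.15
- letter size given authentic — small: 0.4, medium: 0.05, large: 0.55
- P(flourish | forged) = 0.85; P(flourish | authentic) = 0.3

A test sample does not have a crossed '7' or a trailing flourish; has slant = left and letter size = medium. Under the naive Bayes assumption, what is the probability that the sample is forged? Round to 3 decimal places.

forged: 0.1 × 0.25 × (1−0.4) × 0.65 × (1−0.85) = 0.0014625
authentic: 0.9 × 0.45 × (1−0.15) × 0.05 × (1−0.3) = 0.01204875
P(forged | x) = 0.0014625 / 0.01351125 ≈ 0.108

0.108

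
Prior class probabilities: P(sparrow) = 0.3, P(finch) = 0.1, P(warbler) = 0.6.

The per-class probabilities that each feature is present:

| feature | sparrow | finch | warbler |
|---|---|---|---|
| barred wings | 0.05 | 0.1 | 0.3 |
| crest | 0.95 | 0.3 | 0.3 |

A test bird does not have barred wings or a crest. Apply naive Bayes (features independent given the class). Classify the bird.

sparrow: 0.3 × (1−0.05) × (1−0.95) = 0.01425
finch: 0.1 × (1−0.1) × (1−0.3) = 0.063
warbler: 0.6 × (1−0.3) × (1−0.3) = 0.294
Highest score → warbler.

warbler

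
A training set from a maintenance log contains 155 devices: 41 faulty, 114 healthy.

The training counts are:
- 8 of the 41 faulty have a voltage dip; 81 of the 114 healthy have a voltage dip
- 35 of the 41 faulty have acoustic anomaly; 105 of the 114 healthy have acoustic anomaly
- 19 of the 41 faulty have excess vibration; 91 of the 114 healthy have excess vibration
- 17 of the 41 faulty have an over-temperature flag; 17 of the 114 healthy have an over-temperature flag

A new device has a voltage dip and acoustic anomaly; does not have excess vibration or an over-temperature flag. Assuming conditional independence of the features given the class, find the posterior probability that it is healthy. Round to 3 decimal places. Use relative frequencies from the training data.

faulty: (41/155) × (8/41) × (35/41) × (22/41) × (24/41) ≈ 0.0138391
healthy: (114/155) × (81/114) × (105/114) × (23/114) × (97/114) ≈ 0.0826281
P(healthy | x) = 0.0826281 / 0.0964672 ≈ 0.857

0.857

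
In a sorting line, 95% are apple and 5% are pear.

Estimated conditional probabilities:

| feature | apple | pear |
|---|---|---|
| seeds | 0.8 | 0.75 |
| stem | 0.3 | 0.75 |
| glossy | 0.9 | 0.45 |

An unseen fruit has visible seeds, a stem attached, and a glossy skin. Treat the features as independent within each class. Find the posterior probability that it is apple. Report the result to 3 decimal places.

0.942

apple: 0.95 × 0.8 × 0.3 × 0.9 = 0.2052
pear: 0.05 × 0.75 × 0.75 × 0.45 = 0.01265625
P(apple | x) = 0.2052 / 0.21785625 ≈ 0.942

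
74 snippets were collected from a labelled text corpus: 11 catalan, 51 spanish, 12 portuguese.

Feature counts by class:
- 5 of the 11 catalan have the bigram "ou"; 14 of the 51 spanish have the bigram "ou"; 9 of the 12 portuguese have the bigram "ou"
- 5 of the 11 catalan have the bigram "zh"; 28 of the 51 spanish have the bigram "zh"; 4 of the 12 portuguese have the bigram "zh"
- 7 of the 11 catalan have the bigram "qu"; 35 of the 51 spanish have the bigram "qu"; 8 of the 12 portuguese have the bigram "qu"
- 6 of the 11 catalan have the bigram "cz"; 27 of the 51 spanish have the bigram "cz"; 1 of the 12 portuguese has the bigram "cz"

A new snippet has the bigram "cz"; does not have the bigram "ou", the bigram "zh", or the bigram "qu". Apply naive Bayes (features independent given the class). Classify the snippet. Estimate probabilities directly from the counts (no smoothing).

spanish

catalan: (11/74) × (6/11) × (6/11) × (4/11) × (6/11) ≈ 0.00877211
spanish: (51/74) × (37/51) × (23/51) × (16/51) × (27/51) ≈ 0.0374517
portuguese: (12/74) × (3/12) × (8/12) × (4/12) × (1/12) ≈ 0.000750751
Highest score → spanish.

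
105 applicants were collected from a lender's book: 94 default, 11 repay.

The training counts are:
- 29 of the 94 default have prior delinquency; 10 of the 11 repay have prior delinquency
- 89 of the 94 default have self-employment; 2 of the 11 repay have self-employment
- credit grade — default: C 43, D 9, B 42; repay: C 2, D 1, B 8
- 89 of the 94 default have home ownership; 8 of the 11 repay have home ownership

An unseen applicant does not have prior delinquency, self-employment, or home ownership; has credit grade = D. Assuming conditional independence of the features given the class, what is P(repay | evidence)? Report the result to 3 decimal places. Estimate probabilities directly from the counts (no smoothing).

default: (94/105) × (65/94) × (5/94) × (9/94) × (5/94) ≈ 0.000167696
repay: (11/105) × (1/11) × (9/11) × (1/11) × (3/11) ≈ 0.000193195
P(repay | x) = 0.000193195 / 0.000360891 ≈ 0.535

0.535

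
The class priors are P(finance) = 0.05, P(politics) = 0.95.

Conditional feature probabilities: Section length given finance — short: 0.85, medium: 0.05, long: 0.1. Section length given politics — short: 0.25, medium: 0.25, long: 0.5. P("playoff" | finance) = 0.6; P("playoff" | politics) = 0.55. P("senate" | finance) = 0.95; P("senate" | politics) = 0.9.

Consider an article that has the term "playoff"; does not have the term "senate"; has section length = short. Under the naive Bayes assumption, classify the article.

finance: 0.05 × 0.85 × 0.6 × (1−0.95) = 0.001275
politics: 0.95 × 0.25 × 0.55 × (1−0.9) = 0.0130625
Highest score → politics.

politics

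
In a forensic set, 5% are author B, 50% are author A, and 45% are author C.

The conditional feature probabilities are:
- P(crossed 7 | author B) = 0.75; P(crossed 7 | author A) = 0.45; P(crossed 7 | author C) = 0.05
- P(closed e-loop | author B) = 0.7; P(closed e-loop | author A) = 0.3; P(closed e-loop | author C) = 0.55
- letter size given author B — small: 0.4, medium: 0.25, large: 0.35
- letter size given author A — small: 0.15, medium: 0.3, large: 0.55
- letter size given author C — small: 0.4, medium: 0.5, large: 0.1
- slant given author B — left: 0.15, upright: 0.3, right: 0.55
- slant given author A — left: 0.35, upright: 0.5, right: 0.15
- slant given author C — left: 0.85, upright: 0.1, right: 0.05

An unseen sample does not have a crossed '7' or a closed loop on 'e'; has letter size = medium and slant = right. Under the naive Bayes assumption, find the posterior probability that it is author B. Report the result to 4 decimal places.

0.0369

author B: 0.05 × (1−0.75) × (1−0.7) × 0.25 × 0.55 = 0.000515625
author A: 0.5 × (1−0.45) × (1−0.3) × 0.3 × 0.15 = 0.0086625
author C: 0.45 × (1−0.05) × (1−0.55) × 0.5 × 0.05 = 0.004809375
P(author B | x) = 0.000515625 / 0.0139875 ≈ 0.0369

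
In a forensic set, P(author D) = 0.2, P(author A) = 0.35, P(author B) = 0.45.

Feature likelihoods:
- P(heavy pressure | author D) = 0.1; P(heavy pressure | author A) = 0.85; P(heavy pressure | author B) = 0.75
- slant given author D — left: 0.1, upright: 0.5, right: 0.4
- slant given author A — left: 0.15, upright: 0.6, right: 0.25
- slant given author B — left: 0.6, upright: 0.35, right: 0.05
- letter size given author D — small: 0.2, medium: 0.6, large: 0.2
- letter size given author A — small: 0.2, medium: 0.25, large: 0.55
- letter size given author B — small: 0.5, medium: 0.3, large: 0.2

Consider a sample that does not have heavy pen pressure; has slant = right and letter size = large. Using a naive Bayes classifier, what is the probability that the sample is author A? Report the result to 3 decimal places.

author D: 0.2 × (1−0.1) × 0.4 × 0.2 = 0.0144
author A: 0.35 × (1−0.85) × 0.25 × 0.55 = 0.00721875
author B: 0.45 × (1−0.75) × 0.05 × 0.2 = 0.001125
P(author A | x) = 0.00721875 / 0.02274375 ≈ 0.317

0.317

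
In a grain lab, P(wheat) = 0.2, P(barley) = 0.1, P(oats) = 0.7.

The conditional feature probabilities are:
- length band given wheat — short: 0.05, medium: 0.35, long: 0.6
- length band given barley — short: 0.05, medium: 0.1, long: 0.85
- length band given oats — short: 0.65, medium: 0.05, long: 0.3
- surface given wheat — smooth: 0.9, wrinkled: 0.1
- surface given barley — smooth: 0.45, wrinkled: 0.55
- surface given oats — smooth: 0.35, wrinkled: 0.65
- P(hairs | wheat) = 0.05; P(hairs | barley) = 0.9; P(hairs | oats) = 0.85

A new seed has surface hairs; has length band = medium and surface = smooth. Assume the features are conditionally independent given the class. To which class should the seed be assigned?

wheat: 0.2 × 0.35 × 0.9 × 0.05 = 0.00315
barley: 0.1 × 0.1 × 0.45 × 0.9 = 0.00405
oats: 0.7 × 0.05 × 0.35 × 0.85 = 0.0104125
Highest score → oats.

oats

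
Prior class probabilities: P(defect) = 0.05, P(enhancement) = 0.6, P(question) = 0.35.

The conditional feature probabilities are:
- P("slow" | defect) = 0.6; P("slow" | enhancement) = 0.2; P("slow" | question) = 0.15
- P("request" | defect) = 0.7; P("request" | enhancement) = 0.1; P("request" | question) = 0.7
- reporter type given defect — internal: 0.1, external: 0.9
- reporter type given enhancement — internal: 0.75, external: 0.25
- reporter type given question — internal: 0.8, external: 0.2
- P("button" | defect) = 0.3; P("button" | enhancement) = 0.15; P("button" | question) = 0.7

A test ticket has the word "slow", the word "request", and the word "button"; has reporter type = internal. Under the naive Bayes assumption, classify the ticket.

question

defect: 0.05 × 0.6 × 0.7 × 0.1 × 0.3 = 0.00063
enhancement: 0.6 × 0.2 × 0.1 × 0.75 × 0.15 = 0.00135
question: 0.35 × 0.15 × 0.7 × 0.8 × 0.7 = 0.02058
Highest score → question.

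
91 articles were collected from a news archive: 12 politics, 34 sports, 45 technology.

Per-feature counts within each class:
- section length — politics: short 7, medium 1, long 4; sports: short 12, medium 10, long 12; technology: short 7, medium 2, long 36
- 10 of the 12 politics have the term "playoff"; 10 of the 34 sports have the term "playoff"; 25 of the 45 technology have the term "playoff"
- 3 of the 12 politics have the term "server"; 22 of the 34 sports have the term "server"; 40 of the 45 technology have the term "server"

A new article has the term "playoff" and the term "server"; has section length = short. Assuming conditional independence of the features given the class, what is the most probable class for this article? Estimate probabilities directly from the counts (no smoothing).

politics: (12/91) × (7/12) × (10/12) × (3/12) ≈ 0.0160256
sports: (34/91) × (12/34) × (10/34) × (22/34) ≈ 0.025096
technology: (45/91) × (7/45) × (25/45) × (40/45) ≈ 0.0379867
Highest score → technology.

technology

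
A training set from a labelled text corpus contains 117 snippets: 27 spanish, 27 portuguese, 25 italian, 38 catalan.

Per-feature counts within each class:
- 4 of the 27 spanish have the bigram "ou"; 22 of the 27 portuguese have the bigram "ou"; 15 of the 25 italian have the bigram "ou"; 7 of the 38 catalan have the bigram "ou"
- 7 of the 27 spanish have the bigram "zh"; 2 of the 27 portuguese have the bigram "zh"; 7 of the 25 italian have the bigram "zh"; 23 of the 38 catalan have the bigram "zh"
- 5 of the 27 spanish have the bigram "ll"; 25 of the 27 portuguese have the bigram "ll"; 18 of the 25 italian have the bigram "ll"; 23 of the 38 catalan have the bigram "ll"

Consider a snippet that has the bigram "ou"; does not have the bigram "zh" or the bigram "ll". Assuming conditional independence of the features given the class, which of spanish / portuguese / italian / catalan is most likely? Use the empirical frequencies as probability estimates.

italian

spanish: (27/117) × (4/27) × (20/27) × (22/27) ≈ 0.0206348
portuguese: (27/117) × (22/27) × (25/27) × (2/27) ≈ 0.0128967
italian: (25/117) × (15/25) × (18/25) × (7/25) ≈ 0.0258462
catalan: (38/117) × (7/38) × (15/38) × (15/38) ≈ 0.0093224
Highest score → italian.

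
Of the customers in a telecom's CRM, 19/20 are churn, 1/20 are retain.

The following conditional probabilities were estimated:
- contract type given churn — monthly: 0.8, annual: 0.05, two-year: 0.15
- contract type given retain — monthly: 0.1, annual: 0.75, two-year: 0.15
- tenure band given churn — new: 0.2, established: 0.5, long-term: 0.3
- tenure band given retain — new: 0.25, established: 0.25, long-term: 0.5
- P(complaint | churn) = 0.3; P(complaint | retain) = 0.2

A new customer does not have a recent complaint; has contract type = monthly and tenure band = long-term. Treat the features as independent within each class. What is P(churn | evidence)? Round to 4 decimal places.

churn: 0.95 × 0.8 × 0.3 × (1−0.3) = 0.1596
retain: 0.05 × 0.1 × 0.5 × (1−0.2) = 0.002
P(churn | x) = 0.1596 / 0.1616 ≈ 0.9876

0.9876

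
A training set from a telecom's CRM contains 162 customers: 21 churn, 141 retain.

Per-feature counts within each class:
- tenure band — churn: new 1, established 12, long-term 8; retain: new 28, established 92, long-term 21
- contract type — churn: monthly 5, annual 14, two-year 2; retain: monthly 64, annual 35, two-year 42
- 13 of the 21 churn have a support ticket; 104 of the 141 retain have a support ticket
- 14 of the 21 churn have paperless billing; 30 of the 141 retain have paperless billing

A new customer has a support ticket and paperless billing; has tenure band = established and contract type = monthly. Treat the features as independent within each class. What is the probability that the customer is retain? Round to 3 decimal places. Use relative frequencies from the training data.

0.848

churn: (21/162) × (12/21) × (5/21) × (13/21) × (14/21) ≈ 0.00727863
retain: (141/162) × (92/141) × (64/141) × (104/141) × (30/141) ≈ 0.0404529
P(retain | x) = 0.0404529 / 0.04773153 ≈ 0.848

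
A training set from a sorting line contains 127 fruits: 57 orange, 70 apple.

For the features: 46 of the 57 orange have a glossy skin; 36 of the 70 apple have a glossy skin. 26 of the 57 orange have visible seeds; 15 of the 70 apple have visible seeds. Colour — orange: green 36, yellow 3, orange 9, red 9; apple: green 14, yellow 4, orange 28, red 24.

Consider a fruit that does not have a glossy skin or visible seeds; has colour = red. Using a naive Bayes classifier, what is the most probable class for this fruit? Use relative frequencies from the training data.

orange: (57/127) × (11/57) × (31/57) × (9/57) ≈ 0.00743778
apple: (70/127) × (34/70) × (55/70) × (24/70) ≈ 0.0721196
Highest score → apple.

apple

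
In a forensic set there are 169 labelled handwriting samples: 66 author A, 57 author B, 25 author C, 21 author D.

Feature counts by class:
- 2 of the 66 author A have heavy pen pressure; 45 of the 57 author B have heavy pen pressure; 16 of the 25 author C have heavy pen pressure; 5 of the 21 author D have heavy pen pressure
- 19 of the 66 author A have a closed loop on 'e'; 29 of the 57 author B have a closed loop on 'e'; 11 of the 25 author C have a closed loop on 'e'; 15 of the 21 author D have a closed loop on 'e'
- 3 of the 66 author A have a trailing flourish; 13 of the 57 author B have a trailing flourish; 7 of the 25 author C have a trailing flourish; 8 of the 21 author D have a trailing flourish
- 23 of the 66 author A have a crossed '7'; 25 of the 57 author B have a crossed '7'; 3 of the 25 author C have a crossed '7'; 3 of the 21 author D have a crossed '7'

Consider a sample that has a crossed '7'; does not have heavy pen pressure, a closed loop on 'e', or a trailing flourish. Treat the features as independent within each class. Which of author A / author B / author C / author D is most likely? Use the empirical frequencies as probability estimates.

author A: (66/169) × (64/66) × (47/66) × (63/66) × (23/66) ≈ 0.0897073
author B: (57/169) × (12/57) × (28/57) × (44/57) × (25/57) ≈ 0.0118092
author C: (25/169) × (9/25) × (14/25) × (18/25) × (3/25) ≈ 0.00257666
author D: (21/169) × (16/21) × (6/21) × (13/21) × (3/21) ≈ 0.00239217
Highest score → author A.

author A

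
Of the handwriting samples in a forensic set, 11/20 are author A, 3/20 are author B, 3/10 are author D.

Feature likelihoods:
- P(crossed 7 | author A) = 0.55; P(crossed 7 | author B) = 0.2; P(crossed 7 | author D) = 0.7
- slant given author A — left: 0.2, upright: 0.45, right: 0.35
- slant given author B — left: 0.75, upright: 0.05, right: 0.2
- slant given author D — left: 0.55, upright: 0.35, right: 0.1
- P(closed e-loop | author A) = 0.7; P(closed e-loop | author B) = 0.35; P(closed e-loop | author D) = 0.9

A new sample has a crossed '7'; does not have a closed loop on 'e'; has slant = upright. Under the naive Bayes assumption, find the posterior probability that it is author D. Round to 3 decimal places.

0.150

author A: 0.55 × 0.55 × 0.45 × (1−0.7) = 0.0408375
author B: 0.15 × 0.2 × 0.05 × (1−0.35) = 0.000975
author D: 0.3 × 0.7 × 0.35 × (1−0.9) = 0.00735
P(author D | x) = 0.00735 / 0.0491625 ≈ 0.150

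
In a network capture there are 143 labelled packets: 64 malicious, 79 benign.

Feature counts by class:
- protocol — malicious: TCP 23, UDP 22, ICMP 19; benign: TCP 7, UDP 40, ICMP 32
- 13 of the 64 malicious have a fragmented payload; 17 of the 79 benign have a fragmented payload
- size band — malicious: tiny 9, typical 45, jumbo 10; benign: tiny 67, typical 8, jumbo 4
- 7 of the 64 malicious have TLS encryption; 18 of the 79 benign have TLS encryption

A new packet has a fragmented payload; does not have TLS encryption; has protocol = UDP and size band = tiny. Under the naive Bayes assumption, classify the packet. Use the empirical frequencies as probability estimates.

malicious: (64/143) × (22/64) × (13/64) × (9/64) × (57/64) = 0.00391387939453125
benign: (79/143) × (40/79) × (17/79) × (67/79) × (61/79) ≈ 0.0394182
Highest score → benign.

benign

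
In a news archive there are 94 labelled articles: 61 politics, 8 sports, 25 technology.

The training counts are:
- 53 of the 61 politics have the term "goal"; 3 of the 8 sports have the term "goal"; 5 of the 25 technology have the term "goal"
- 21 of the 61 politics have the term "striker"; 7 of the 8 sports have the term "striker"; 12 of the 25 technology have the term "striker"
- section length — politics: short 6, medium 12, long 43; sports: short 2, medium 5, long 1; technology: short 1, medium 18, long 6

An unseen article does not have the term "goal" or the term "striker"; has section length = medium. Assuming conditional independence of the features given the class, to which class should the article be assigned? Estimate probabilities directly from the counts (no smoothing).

politics: (61/94) × (8/61) × (40/61) × (12/61) ≈ 0.0109785
sports: (8/94) × (5/8) × (1/8) × (5/8) ≈ 0.00415559
technology: (25/94) × (20/25) × (13/25) × (18/25) ≈ 0.0796596
Highest score → technology.

technology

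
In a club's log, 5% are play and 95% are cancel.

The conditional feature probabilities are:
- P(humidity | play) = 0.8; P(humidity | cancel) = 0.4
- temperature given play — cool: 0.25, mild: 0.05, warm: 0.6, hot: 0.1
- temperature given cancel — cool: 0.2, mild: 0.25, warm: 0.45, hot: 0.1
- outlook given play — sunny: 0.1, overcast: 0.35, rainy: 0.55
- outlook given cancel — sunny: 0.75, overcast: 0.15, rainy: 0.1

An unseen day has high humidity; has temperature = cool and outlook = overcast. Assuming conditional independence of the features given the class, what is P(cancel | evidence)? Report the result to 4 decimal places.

play: 0.05 × 0.8 × 0.25 × 0.35 = 0.0035
cancel: 0.95 × 0.4 × 0.2 × 0.15 = 0.0114
P(cancel | x) = 0.0114 / 0.0149 ≈ 0.7651

0.7651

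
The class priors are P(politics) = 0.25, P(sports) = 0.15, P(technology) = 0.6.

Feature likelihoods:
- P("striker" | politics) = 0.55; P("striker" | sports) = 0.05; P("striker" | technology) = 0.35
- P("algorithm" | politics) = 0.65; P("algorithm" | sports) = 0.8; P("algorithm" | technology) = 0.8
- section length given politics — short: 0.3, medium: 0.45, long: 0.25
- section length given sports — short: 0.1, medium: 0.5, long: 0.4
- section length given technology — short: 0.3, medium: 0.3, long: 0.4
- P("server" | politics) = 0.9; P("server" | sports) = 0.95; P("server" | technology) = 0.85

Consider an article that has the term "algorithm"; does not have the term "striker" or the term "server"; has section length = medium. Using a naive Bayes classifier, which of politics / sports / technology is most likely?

technology

politics: 0.25 × (1−0.55) × 0.65 × 0.45 × (1−0.9) = 0.003290625
sports: 0.15 × (1−0.05) × 0.8 × 0.5 × (1−0.95) = 0.00285
technology: 0.6 × (1−0.35) × 0.8 × 0.3 × (1−0.85) = 0.01404
Highest score → technology.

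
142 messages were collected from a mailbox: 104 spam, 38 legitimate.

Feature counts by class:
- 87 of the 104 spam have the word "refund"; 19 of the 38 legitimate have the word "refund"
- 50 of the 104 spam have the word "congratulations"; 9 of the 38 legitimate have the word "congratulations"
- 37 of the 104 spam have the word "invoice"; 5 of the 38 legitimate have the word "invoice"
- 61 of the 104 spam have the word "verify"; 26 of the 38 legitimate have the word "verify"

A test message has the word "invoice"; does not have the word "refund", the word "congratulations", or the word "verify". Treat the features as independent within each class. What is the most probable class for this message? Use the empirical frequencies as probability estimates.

spam: (104/142) × (17/104) × (54/104) × (37/104) × (43/104) ≈ 0.00914375
legitimate: (38/142) × (19/38) × (29/38) × (5/38) × (12/38) ≈ 0.00424291
Highest score → spam.

spam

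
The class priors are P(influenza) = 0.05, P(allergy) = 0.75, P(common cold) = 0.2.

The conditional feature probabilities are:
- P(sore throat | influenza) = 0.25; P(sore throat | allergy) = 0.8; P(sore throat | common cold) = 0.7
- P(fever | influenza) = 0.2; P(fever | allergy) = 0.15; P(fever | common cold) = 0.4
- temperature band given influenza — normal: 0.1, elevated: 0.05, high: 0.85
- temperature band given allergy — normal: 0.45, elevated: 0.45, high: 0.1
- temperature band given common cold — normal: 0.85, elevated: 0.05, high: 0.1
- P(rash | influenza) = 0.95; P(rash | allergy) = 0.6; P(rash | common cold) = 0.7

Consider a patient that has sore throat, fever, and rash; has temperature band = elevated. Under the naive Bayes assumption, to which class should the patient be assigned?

allergy

influenza: 0.05 × 0.25 × 0.2 × 0.05 × 0.95 = 0.00011875
allergy: 0.75 × 0.8 × 0.15 × 0.45 × 0.6 = 0.0243
common cold: 0.2 × 0.7 × 0.4 × 0.05 × 0.7 = 0.00196
Highest score → allergy.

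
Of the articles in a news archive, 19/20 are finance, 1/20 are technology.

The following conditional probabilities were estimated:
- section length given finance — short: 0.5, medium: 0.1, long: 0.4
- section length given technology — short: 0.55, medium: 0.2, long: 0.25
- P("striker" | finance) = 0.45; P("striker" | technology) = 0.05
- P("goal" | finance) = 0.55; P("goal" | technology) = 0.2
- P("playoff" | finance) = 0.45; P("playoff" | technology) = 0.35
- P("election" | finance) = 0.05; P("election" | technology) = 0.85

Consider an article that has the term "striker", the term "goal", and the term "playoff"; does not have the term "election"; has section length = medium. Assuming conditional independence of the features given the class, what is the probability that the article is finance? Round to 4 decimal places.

0.9995

finance: 0.95 × 0.1 × 0.45 × 0.55 × 0.45 × (1−0.05) = 0.01005159375
technology: 0.05 × 0.2 × 0.05 × 0.2 × 0.35 × (1−0.85) = 0.00000525
P(finance | x) = 0.01005159375 / 0.01005684375 ≈ 0.9995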